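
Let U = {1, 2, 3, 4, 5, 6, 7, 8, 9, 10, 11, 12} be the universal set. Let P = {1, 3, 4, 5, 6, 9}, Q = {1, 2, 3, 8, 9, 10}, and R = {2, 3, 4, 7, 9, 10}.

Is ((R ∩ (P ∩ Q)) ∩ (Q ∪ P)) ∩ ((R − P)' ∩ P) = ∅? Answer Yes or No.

P ∩ Q = {1, 3, 9}
R ∩ (P ∩ Q) = {3, 9}
Q ∪ P = {1, 2, 3, 4, 5, 6, 8, 9, 10}
(R ∩ (P ∩ Q)) ∩ (Q ∪ P) = {3, 9}
R − P = {2, 7, 10}
(R − P)' = {1, 3, 4, 5, 6, 8, 9, 11, 12}
(R − P)' ∩ P = {1, 3, 4, 5, 6, 9}
3 lies in both, so they are not disjoint.

No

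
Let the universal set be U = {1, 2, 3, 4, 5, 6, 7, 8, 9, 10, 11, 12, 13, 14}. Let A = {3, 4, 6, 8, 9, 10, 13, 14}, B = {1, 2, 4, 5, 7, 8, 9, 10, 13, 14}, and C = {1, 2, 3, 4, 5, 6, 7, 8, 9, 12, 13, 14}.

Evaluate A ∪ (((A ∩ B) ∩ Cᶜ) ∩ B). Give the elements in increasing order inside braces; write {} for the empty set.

{3, 4, 6, 8, 9, 10, 13, 14}

A ∩ B = {4, 8, 9, 10, 13, 14}
Cᶜ = {10, 11}
(A ∩ B) ∩ Cᶜ = {10}
((A ∩ B) ∩ Cᶜ) ∩ B = {10}
A ∪ (((A ∩ B) ∩ Cᶜ) ∩ B) = {3, 4, 6, 8, 9, 10, 13, 14}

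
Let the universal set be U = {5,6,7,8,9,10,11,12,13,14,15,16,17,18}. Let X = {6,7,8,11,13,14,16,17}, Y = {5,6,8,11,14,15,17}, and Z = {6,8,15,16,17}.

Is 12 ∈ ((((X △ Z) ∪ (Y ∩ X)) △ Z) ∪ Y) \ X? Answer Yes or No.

12 ∉ X and 12 ∉ Z, so 12 ∉ X △ Z
12 ∉ Y and 12 ∉ X, so 12 ∉ Y ∩ X
12 ∉ (X △ Z) and 12 ∉ (Y ∩ X), so 12 ∉ (X △ Z) ∪ (Y ∩ X)
12 ∉ ((X △ Z) ∪ (Y ∩ X)) and 12 ∉ Z, so 12 ∉ ((X △ Z) ∪ (Y ∩ X)) △ Z
12 ∉ (((X △ Z) ∪ (Y ∩ X)) △ Z) and 12 ∉ Y, so 12 ∉ (((X △ Z) ∪ (Y ∩ X)) △ Z) ∪ Y
12 ∉ ((((X △ Z) ∪ (Y ∩ X)) △ Z) ∪ Y) and 12 ∉ X, so 12 ∉ ((((X △ Z) ∪ (Y ∩ X)) △ Z) ∪ Y) \ X

No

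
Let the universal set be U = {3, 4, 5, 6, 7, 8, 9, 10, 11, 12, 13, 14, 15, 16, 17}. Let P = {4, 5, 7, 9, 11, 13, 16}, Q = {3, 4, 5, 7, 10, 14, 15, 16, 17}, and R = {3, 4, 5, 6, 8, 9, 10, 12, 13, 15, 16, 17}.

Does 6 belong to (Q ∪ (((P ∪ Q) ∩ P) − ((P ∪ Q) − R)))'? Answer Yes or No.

Yes

6 ∉ P and 6 ∉ Q, so 6 ∉ P ∪ Q
6 ∉ (P ∪ Q) and 6 ∉ P, so 6 ∉ (P ∪ Q) ∩ P
6 ∉ P and 6 ∉ Q, so 6 ∉ P ∪ Q
6 ∉ (P ∪ Q) and 6 ∈ R, so 6 ∉ (P ∪ Q) − R
6 ∉ ((P ∪ Q) ∩ P) and 6 ∉ ((P ∪ Q) − R), so 6 ∉ ((P ∪ Q) ∩ P) − ((P ∪ Q) − R)
6 ∉ Q and 6 ∉ (((P ∪ Q) ∩ P) − ((P ∪ Q) − R)), so 6 ∉ Q ∪ (((P ∪ Q) ∩ P) − ((P ∪ Q) − R))
6 ∈ (Q ∪ (((P ∪ Q) ∩ P) − ((P ∪ Q) − R)))' since 6 ∉ (Q ∪ (((P ∪ Q) ∩ P) − ((P ∪ Q) − R)))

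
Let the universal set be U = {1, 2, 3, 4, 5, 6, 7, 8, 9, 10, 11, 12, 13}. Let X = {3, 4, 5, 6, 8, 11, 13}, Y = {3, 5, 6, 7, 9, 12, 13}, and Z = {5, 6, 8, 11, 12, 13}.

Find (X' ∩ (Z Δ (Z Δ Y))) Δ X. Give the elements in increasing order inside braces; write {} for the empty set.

{3, 4, 5, 6, 7, 8, 9, 11, 12, 13}

X' = {1, 2, 7, 9, 10, 12}
Z Δ Y = {3, 7, 8, 9, 11}
Z Δ (Z Δ Y) = {3, 5, 6, 7, 9, 12, 13}
X' ∩ (Z Δ (Z Δ Y)) = {7, 9, 12}
(X' ∩ (Z Δ (Z Δ Y))) Δ X = {3, 4, 5, 6, 7, 8, 9, 11, 12, 13}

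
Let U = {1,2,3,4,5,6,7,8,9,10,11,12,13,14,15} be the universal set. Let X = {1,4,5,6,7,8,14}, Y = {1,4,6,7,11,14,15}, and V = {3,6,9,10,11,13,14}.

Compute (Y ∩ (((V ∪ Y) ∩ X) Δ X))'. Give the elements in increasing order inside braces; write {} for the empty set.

V ∪ Y = {1,3,4,6,7,9,10,11,13,14,15}
(V ∪ Y) ∩ X = {1,4,6,7,14}
((V ∪ Y) ∩ X) Δ X = {5,8}
Y ∩ (((V ∪ Y) ∩ X) Δ X) = {}
(Y ∩ (((V ∪ Y) ∩ X) Δ X))' = {1,2,3,4,5,6,7,8,9,10,11,12,13,14,15}

{1,2,3,4,5,6,7,8,9,10,11,12,13,14,15}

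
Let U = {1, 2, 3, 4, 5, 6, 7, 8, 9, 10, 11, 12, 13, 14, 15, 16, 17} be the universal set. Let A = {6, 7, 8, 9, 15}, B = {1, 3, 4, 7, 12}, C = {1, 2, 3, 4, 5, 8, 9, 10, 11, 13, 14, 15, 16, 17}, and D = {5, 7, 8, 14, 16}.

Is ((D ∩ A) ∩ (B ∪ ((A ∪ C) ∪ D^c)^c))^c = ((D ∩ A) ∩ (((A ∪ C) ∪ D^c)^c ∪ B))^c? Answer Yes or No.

Yes

D ∩ A = {7, 8}
A ∪ C = {1, 2, 3, 4, 5, 6, 7, 8, 9, 10, 11, 13, 14, 15, 16, 17}
D^c = {1, 2, 3, 4, 6, 9, 10, 11, 12, 13, 15, 17}
(A ∪ C) ∪ D^c = {1, 2, 3, 4, 5, 6, 7, 8, 9, 10, 11, 12, 13, 14, 15, 16, 17}
((A ∪ C) ∪ D^c)^c = {}
B ∪ ((A ∪ C) ∪ D^c)^c = {1, 3, 4, 7, 12}
(D ∩ A) ∩ (B ∪ ((A ∪ C) ∪ D^c)^c) = {7}
((D ∩ A) ∩ (B ∪ ((A ∪ C) ∪ D^c)^c))^c = {1, 2, 3, 4, 5, 6, 8, 9, 10, 11, 12, 13, 14, 15, 16, 17}
((A ∪ C) ∪ D^c)^c ∪ B = {1, 3, 4, 7, 12}
(D ∩ A) ∩ (((A ∪ C) ∪ D^c)^c ∪ B) = {7}
((D ∩ A) ∩ (((A ∪ C) ∪ D^c)^c ∪ B))^c = {1, 2, 3, 4, 5, 6, 8, 9, 10, 11, 12, 13, 14, 15, 16, 17}
Both equal {1, 2, 3, 4, 5, 6, 8, 9, 10, 11, 12, 13, 14, 15, 16, 17}, so ((D ∩ A) ∩ (B ∪ ((A ∪ C) ∪ D^c)^c))^c = ((D ∩ A) ∩ (((A ∪ C) ∪ D^c)^c ∪ B))^c.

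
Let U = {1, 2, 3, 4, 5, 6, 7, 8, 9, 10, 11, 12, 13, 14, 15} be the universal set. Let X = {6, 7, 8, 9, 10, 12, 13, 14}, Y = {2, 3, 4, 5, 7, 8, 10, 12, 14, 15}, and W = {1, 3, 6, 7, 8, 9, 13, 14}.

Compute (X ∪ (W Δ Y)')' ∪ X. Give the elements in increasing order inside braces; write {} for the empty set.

W Δ Y = {1, 2, 4, 5, 6, 9, 10, 12, 13, 15}
(W Δ Y)' = {3, 7, 8, 11, 14}
X ∪ (W Δ Y)' = {3, 6, 7, 8, 9, 10, 11, 12, 13, 14}
(X ∪ (W Δ Y)')' = {1, 2, 4, 5, 15}
(X ∪ (W Δ Y)')' ∪ X = {1, 2, 4, 5, 6, 7, 8, 9, 10, 12, 13, 14, 15}

{1, 2, 4, 5, 6, 7, 8, 9, 10, 12, 13, 14, 15}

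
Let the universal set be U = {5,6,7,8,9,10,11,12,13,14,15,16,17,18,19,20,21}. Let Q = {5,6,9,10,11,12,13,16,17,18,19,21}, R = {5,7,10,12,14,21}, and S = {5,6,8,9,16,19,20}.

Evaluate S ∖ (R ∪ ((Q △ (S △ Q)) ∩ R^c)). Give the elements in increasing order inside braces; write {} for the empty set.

{}

S △ Q = {8,10,11,12,13,17,18,20,21}
Q △ (S △ Q) = {5,6,8,9,16,19,20}
R^c = {6,8,9,11,13,15,16,17,18,19,20}
(Q △ (S △ Q)) ∩ R^c = {6,8,9,16,19,20}
R ∪ ((Q △ (S △ Q)) ∩ R^c) = {5,6,7,8,9,10,12,14,16,19,20,21}
S ∖ (R ∪ ((Q △ (S △ Q)) ∩ R^c)) = {}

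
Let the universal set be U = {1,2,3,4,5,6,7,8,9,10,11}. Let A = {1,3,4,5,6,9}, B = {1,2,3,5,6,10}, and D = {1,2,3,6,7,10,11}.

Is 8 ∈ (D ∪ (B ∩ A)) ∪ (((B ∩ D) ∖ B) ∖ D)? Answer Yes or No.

No

8 ∉ B and 8 ∉ A, so 8 ∉ B ∩ A
8 ∉ D and 8 ∉ (B ∩ A), so 8 ∉ D ∪ (B ∩ A)
8 ∉ B and 8 ∉ D, so 8 ∉ B ∩ D
8 ∉ (B ∩ D) and 8 ∉ B, so 8 ∉ (B ∩ D) ∖ B
8 ∉ ((B ∩ D) ∖ B) and 8 ∉ D, so 8 ∉ ((B ∩ D) ∖ B) ∖ D
8 ∉ (D ∪ (B ∩ A)) and 8 ∉ (((B ∩ D) ∖ B) ∖ D), so 8 ∉ (D ∪ (B ∩ A)) ∪ (((B ∩ D) ∖ B) ∖ D)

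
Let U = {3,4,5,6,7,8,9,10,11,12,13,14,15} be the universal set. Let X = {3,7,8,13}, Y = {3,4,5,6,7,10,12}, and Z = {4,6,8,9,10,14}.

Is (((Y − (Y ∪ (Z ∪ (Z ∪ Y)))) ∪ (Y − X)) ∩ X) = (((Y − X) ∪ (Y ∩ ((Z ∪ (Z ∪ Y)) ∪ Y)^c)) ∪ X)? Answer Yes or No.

Z ∪ Y = {3,4,5,6,7,8,9,10,12,14}
Z ∪ (Z ∪ Y) = {3,4,5,6,7,8,9,10,12,14}
Y ∪ (Z ∪ (Z ∪ Y)) = {3,4,5,6,7,8,9,10,12,14}
Y − (Y ∪ (Z ∪ (Z ∪ Y))) = {}
Y − X = {4,5,6,10,12}
(Y − (Y ∪ (Z ∪ (Z ∪ Y)))) ∪ (Y − X) = {4,5,6,10,12}
((Y − (Y ∪ (Z ∪ (Z ∪ Y)))) ∪ (Y − X)) ∩ X = {}
(Z ∪ (Z ∪ Y)) ∪ Y = {3,4,5,6,7,8,9,10,12,14}
((Z ∪ (Z ∪ Y)) ∪ Y)^c = {11,13,15}
Y ∩ ((Z ∪ (Z ∪ Y)) ∪ Y)^c = {}
(Y − X) ∪ (Y ∩ ((Z ∪ (Z ∪ Y)) ∪ Y)^c) = {4,5,6,10,12}
((Y − X) ∪ (Y ∩ ((Z ∪ (Z ∪ Y)) ∪ Y)^c)) ∪ X = {3,4,5,6,7,8,10,12,13}
3 ∈ ((Y − X) ∪ (Y ∩ ((Z ∪ (Z ∪ Y)) ∪ Y)^c)) ∪ X but 3 ∉ ((Y − (Y ∪ (Z ∪ (Z ∪ Y)))) ∪ (Y − X)) ∩ X, so they differ.

No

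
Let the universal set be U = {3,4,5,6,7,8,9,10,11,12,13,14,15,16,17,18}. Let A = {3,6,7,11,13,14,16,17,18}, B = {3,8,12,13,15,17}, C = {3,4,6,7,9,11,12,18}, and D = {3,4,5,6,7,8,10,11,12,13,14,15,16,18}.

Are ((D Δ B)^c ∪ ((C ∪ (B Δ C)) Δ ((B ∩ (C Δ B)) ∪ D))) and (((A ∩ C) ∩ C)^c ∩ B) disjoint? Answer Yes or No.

No

D Δ B = {4,5,6,7,10,11,14,16,17,18}
(D Δ B)^c = {3,8,9,12,13,15}
B Δ C = {4,6,7,8,9,11,13,15,17,18}
C ∪ (B Δ C) = {3,4,6,7,8,9,11,12,13,15,17,18}
C Δ B = {4,6,7,8,9,11,13,15,17,18}
B ∩ (C Δ B) = {8,13,15,17}
(B ∩ (C Δ B)) ∪ D = {3,4,5,6,7,8,10,11,12,13,14,15,16,17,18}
(C ∪ (B Δ C)) Δ ((B ∩ (C Δ B)) ∪ D) = {5,9,10,14,16}
(D Δ B)^c ∪ ((C ∪ (B Δ C)) Δ ((B ∩ (C Δ B)) ∪ D)) = {3,5,8,9,10,12,13,14,15,16}
A ∩ C = {3,6,7,11,18}
(A ∩ C) ∩ C = {3,6,7,11,18}
((A ∩ C) ∩ C)^c = {4,5,8,9,10,12,13,14,15,16,17}
((A ∩ C) ∩ C)^c ∩ B = {8,12,13,15,17}
8 lies in both, so they are not disjoint.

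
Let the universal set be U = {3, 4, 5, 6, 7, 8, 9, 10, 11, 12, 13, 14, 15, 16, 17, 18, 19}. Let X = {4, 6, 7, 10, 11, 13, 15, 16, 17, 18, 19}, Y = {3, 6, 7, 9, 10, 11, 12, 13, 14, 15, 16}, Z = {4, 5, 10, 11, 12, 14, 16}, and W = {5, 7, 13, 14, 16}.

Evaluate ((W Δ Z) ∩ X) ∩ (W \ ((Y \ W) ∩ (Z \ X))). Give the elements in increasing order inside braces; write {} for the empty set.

W Δ Z = {4, 7, 10, 11, 12, 13}
(W Δ Z) ∩ X = {4, 7, 10, 11, 13}
Y \ W = {3, 6, 9, 10, 11, 12, 15}
Z \ X = {5, 12, 14}
(Y \ W) ∩ (Z \ X) = {12}
W \ ((Y \ W) ∩ (Z \ X)) = {5, 7, 13, 14, 16}
((W Δ Z) ∩ X) ∩ (W \ ((Y \ W) ∩ (Z \ X))) = {7, 13}

{7, 13}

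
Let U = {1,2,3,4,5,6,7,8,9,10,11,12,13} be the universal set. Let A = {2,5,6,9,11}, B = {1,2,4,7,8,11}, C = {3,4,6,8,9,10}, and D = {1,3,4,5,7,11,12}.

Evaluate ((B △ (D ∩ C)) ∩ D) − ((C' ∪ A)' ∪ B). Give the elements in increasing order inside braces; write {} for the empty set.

D ∩ C = {3,4}
B △ (D ∩ C) = {1,2,3,7,8,11}
(B △ (D ∩ C)) ∩ D = {1,3,7,11}
C' = {1,2,5,7,11,12,13}
C' ∪ A = {1,2,5,6,7,9,11,12,13}
(C' ∪ A)' = {3,4,8,10}
(C' ∪ A)' ∪ B = {1,2,3,4,7,8,10,11}
((B △ (D ∩ C)) ∩ D) − ((C' ∪ A)' ∪ B) = {}

{}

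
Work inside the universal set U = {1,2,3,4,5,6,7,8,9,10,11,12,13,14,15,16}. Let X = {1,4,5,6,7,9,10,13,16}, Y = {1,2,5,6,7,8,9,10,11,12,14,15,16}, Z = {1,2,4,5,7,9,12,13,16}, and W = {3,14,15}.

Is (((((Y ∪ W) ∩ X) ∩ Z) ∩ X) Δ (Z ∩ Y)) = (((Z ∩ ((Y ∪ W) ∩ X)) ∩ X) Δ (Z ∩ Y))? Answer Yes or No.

Y ∪ W = {1,2,3,5,6,7,8,9,10,11,12,14,15,16}
(Y ∪ W) ∩ X = {1,5,6,7,9,10,16}
((Y ∪ W) ∩ X) ∩ Z = {1,5,7,9,16}
(((Y ∪ W) ∩ X) ∩ Z) ∩ X = {1,5,7,9,16}
Z ∩ Y = {1,2,5,7,9,12,16}
((((Y ∪ W) ∩ X) ∩ Z) ∩ X) Δ (Z ∩ Y) = {2,12}
Z ∩ ((Y ∪ W) ∩ X) = {1,5,7,9,16}
(Z ∩ ((Y ∪ W) ∩ X)) ∩ X = {1,5,7,9,16}
((Z ∩ ((Y ∪ W) ∩ X)) ∩ X) Δ (Z ∩ Y) = {2,12}
Both equal {2,12}, so ((((Y ∪ W) ∩ X) ∩ Z) ∩ X) Δ (Z ∩ Y) = ((Z ∩ ((Y ∪ W) ∩ X)) ∩ X) Δ (Z ∩ Y).

Yes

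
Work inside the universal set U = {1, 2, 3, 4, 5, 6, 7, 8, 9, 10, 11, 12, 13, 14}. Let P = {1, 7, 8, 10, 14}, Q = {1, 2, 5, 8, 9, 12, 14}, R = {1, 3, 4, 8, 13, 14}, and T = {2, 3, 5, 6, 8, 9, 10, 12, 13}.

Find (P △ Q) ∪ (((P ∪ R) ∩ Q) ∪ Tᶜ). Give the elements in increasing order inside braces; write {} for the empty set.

{1, 2, 4, 5, 7, 8, 9, 10, 11, 12, 14}

P △ Q = {2, 5, 7, 9, 10, 12}
P ∪ R = {1, 3, 4, 7, 8, 10, 13, 14}
(P ∪ R) ∩ Q = {1, 8, 14}
Tᶜ = {1, 4, 7, 11, 14}
((P ∪ R) ∩ Q) ∪ Tᶜ = {1, 4, 7, 8, 11, 14}
(P △ Q) ∪ (((P ∪ R) ∩ Q) ∪ Tᶜ) = {1, 2, 4, 5, 7, 8, 9, 10, 11, 12, 14}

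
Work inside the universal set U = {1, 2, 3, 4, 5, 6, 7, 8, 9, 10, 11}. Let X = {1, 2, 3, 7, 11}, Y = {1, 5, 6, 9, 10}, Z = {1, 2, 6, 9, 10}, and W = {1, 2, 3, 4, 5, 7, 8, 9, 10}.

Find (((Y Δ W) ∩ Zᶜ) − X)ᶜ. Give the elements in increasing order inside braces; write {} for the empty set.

{1, 2, 3, 5, 6, 7, 9, 10, 11}

Y Δ W = {2, 3, 4, 6, 7, 8}
Zᶜ = {3, 4, 5, 7, 8, 11}
(Y Δ W) ∩ Zᶜ = {3, 4, 7, 8}
((Y Δ W) ∩ Zᶜ) − X = {4, 8}
(((Y Δ W) ∩ Zᶜ) − X)ᶜ = {1, 2, 3, 5, 6, 7, 9, 10, 11}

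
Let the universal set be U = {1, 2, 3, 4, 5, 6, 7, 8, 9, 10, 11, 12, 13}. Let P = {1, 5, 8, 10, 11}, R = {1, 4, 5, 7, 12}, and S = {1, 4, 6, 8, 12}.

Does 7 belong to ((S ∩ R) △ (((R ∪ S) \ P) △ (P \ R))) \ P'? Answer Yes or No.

No

7 ∉ S and 7 ∈ R, so 7 ∉ S ∩ R
7 ∈ R and 7 ∉ S, so 7 ∈ R ∪ S
7 ∈ (R ∪ S) and 7 ∉ P, so 7 ∈ (R ∪ S) \ P
7 ∉ P and 7 ∈ R, so 7 ∉ P \ R
7 ∈ ((R ∪ S) \ P) and 7 ∉ (P \ R), so 7 ∈ ((R ∪ S) \ P) △ (P \ R)
7 ∉ (S ∩ R) and 7 ∈ (((R ∪ S) \ P) △ (P \ R)), so 7 ∈ (S ∩ R) △ (((R ∪ S) \ P) △ (P \ R))
7 ∉ P, so 7 ∈ P'
7 ∈ ((S ∩ R) △ (((R ∪ S) \ P) △ (P \ R))) and 7 ∈ P', so 7 ∉ ((S ∩ R) △ (((R ∪ S) \ P) △ (P \ R))) \ P'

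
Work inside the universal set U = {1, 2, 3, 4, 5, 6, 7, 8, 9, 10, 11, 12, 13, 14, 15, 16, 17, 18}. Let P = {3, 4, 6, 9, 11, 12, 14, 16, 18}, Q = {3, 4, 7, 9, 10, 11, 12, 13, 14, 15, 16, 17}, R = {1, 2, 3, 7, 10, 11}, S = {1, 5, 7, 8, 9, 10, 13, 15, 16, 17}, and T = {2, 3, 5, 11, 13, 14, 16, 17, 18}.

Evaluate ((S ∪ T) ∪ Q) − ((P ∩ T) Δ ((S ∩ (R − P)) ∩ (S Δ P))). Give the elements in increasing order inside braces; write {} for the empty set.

{2, 4, 5, 8, 9, 12, 13, 15, 17}

S ∪ T = {1, 2, 3, 5, 7, 8, 9, 10, 11, 13, 14, 15, 16, 17, 18}
(S ∪ T) ∪ Q = {1, 2, 3, 4, 5, 7, 8, 9, 10, 11, 12, 13, 14, 15, 16, 17, 18}
P ∩ T = {3, 11, 14, 16, 18}
R − P = {1, 2, 7, 10}
S ∩ (R − P) = {1, 7, 10}
S Δ P = {1, 3, 4, 5, 6, 7, 8, 10, 11, 12, 13, 14, 15, 17, 18}
(S ∩ (R − P)) ∩ (S Δ P) = {1, 7, 10}
(P ∩ T) Δ ((S ∩ (R − P)) ∩ (S Δ P)) = {1, 3, 7, 10, 11, 14, 16, 18}
((S ∪ T) ∪ Q) − ((P ∩ T) Δ ((S ∩ (R − P)) ∩ (S Δ P))) = {2, 4, 5, 8, 9, 12, 13, 15, 17}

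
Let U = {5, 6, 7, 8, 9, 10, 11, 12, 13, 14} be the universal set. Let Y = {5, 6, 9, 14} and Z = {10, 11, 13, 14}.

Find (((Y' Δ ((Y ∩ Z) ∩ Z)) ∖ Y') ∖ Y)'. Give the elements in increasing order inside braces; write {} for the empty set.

{5, 6, 7, 8, 9, 10, 11, 12, 13, 14}

Y' = {7, 8, 10, 11, 12, 13}
Y ∩ Z = {14}
(Y ∩ Z) ∩ Z = {14}
Y' Δ ((Y ∩ Z) ∩ Z) = {7, 8, 10, 11, 12, 13, 14}
(Y' Δ ((Y ∩ Z) ∩ Z)) ∖ Y' = {14}
((Y' Δ ((Y ∩ Z) ∩ Z)) ∖ Y') ∖ Y = {}
(((Y' Δ ((Y ∩ Z) ∩ Z)) ∖ Y') ∖ Y)' = {5, 6, 7, 8, 9, 10, 11, 12, 13, 14}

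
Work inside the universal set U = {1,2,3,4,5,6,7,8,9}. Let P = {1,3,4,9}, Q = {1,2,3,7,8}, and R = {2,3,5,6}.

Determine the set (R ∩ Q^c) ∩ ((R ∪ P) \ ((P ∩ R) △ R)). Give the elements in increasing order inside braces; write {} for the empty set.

Q^c = {4,5,6,9}
R ∩ Q^c = {5,6}
R ∪ P = {1,2,3,4,5,6,9}
P ∩ R = {3}
(P ∩ R) △ R = {2,5,6}
(R ∪ P) \ ((P ∩ R) △ R) = {1,3,4,9}
(R ∩ Q^c) ∩ ((R ∪ P) \ ((P ∩ R) △ R)) = {}

{}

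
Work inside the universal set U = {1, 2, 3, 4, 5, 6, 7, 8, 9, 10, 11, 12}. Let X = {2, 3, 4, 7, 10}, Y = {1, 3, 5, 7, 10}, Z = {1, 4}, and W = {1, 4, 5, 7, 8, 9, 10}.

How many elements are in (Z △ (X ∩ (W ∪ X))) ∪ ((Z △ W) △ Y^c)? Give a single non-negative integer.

10

W ∪ X = {1, 2, 3, 4, 5, 7, 8, 9, 10}
X ∩ (W ∪ X) = {2, 3, 4, 7, 10}
Z △ (X ∩ (W ∪ X)) = {1, 2, 3, 7, 10}
Z △ W = {5, 7, 8, 9, 10}
Y^c = {2, 4, 6, 8, 9, 11, 12}
(Z △ W) △ Y^c = {2, 4, 5, 6, 7, 10, 11, 12}
(Z △ (X ∩ (W ∪ X))) ∪ ((Z △ W) △ Y^c) = {1, 2, 3, 4, 5, 6, 7, 10, 11, 12}
|(Z △ (X ∩ (W ∪ X))) ∪ ((Z △ W) △ Y^c)| = 10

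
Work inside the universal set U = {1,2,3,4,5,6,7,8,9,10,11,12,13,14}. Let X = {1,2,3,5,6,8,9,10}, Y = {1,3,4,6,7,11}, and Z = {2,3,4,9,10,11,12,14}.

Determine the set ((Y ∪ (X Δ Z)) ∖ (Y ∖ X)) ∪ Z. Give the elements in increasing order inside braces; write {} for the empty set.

{1,2,3,4,5,6,8,9,10,11,12,14}

X Δ Z = {1,4,5,6,8,11,12,14}
Y ∪ (X Δ Z) = {1,3,4,5,6,7,8,11,12,14}
Y ∖ X = {4,7,11}
(Y ∪ (X Δ Z)) ∖ (Y ∖ X) = {1,3,5,6,8,12,14}
((Y ∪ (X Δ Z)) ∖ (Y ∖ X)) ∪ Z = {1,2,3,4,5,6,8,9,10,11,12,14}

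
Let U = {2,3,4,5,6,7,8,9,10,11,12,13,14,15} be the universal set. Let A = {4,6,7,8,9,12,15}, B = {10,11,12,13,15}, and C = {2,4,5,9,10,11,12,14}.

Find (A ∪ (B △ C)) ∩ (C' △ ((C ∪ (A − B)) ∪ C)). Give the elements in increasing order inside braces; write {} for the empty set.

B △ C = {2,4,5,9,13,14,15}
A ∪ (B △ C) = {2,4,5,6,7,8,9,12,13,14,15}
C' = {3,6,7,8,13,15}
A − B = {4,6,7,8,9}
C ∪ (A − B) = {2,4,5,6,7,8,9,10,11,12,14}
(C ∪ (A − B)) ∪ C = {2,4,5,6,7,8,9,10,11,12,14}
C' △ ((C ∪ (A − B)) ∪ C) = {2,3,4,5,9,10,11,12,13,14,15}
(A ∪ (B △ C)) ∩ (C' △ ((C ∪ (A − B)) ∪ C)) = {2,4,5,9,12,13,14,15}

{2,4,5,9,12,13,14,15}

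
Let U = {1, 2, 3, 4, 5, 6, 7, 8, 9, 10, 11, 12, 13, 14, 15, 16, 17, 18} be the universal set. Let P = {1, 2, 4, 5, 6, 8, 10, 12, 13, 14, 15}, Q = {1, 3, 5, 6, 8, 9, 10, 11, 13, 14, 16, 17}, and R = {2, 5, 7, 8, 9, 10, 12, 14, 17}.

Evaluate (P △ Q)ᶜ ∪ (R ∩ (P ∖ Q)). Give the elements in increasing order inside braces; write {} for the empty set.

P △ Q = {2, 3, 4, 9, 11, 12, 15, 16, 17}
(P △ Q)ᶜ = {1, 5, 6, 7, 8, 10, 13, 14, 18}
P ∖ Q = {2, 4, 12, 15}
R ∩ (P ∖ Q) = {2, 12}
(P △ Q)ᶜ ∪ (R ∩ (P ∖ Q)) = {1, 2, 5, 6, 7, 8, 10, 12, 13, 14, 18}

{1, 2, 5, 6, 7, 8, 10, 12, 13, 14, 18}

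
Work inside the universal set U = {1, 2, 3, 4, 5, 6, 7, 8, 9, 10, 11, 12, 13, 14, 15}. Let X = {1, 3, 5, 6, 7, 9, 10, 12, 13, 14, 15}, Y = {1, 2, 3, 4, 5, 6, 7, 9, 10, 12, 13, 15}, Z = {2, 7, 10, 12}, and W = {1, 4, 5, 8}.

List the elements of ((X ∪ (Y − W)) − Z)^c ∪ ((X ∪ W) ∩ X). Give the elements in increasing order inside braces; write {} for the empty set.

Y − W = {2, 3, 6, 7, 9, 10, 12, 13, 15}
X ∪ (Y − W) = {1, 2, 3, 5, 6, 7, 9, 10, 12, 13, 14, 15}
(X ∪ (Y − W)) − Z = {1, 3, 5, 6, 9, 13, 14, 15}
((X ∪ (Y − W)) − Z)^c = {2, 4, 7, 8, 10, 11, 12}
X ∪ W = {1, 3, 4, 5, 6, 7, 8, 9, 10, 12, 13, 14, 15}
(X ∪ W) ∩ X = {1, 3, 5, 6, 7, 9, 10, 12, 13, 14, 15}
((X ∪ (Y − W)) − Z)^c ∪ ((X ∪ W) ∩ X) = {1, 2, 3, 4, 5, 6, 7, 8, 9, 10, 11, 12, 13, 14, 15}

{1, 2, 3, 4, 5, 6, 7, 8, 9, 10, 11, 12, 13, 14, 15}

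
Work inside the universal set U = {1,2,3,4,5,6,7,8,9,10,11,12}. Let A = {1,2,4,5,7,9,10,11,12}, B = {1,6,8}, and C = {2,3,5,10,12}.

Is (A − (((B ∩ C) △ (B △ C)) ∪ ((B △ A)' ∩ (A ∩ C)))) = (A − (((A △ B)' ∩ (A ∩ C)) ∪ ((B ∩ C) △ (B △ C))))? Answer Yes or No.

Yes

B ∩ C = {}
B △ C = {1,2,3,5,6,8,10,12}
(B ∩ C) △ (B △ C) = {1,2,3,5,6,8,10,12}
B △ A = {2,4,5,6,7,8,9,10,11,12}
(B △ A)' = {1,3}
A ∩ C = {2,5,10,12}
(B △ A)' ∩ (A ∩ C) = {}
((B ∩ C) △ (B △ C)) ∪ ((B △ A)' ∩ (A ∩ C)) = {1,2,3,5,6,8,10,12}
A − (((B ∩ C) △ (B △ C)) ∪ ((B △ A)' ∩ (A ∩ C))) = {4,7,9,11}
A △ B = {2,4,5,6,7,8,9,10,11,12}
(A △ B)' = {1,3}
(A △ B)' ∩ (A ∩ C) = {}
((A △ B)' ∩ (A ∩ C)) ∪ ((B ∩ C) △ (B △ C)) = {1,2,3,5,6,8,10,12}
A − (((A △ B)' ∩ (A ∩ C)) ∪ ((B ∩ C) △ (B △ C))) = {4,7,9,11}
Both equal {4,7,9,11}, so A − (((B ∩ C) △ (B △ C)) ∪ ((B △ A)' ∩ (A ∩ C))) = A − (((A △ B)' ∩ (A ∩ C)) ∪ ((B ∩ C) △ (B △ C))).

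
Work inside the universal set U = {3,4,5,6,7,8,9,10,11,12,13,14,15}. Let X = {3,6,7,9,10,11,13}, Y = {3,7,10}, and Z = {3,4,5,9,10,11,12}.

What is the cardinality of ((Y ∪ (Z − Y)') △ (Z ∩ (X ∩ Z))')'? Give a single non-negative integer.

Z − Y = {4,5,9,11,12}
(Z − Y)' = {3,6,7,8,10,13,14,15}
Y ∪ (Z − Y)' = {3,6,7,8,10,13,14,15}
X ∩ Z = {3,9,10,11}
Z ∩ (X ∩ Z) = {3,9,10,11}
(Z ∩ (X ∩ Z))' = {4,5,6,7,8,12,13,14,15}
(Y ∪ (Z − Y)') △ (Z ∩ (X ∩ Z))' = {3,4,5,10,12}
((Y ∪ (Z − Y)') △ (Z ∩ (X ∩ Z))')' = {6,7,8,9,11,13,14,15}
|((Y ∪ (Z − Y)') △ (Z ∩ (X ∩ Z))')'| = 8

8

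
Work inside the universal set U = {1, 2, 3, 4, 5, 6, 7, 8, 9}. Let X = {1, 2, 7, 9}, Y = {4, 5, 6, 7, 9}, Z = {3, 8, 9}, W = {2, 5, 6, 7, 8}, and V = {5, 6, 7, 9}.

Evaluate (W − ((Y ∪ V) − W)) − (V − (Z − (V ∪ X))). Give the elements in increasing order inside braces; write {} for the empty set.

{2, 8}

Y ∪ V = {4, 5, 6, 7, 9}
(Y ∪ V) − W = {4, 9}
W − ((Y ∪ V) − W) = {2, 5, 6, 7, 8}
V ∪ X = {1, 2, 5, 6, 7, 9}
Z − (V ∪ X) = {3, 8}
V − (Z − (V ∪ X)) = {5, 6, 7, 9}
(W − ((Y ∪ V) − W)) − (V − (Z − (V ∪ X))) = {2, 8}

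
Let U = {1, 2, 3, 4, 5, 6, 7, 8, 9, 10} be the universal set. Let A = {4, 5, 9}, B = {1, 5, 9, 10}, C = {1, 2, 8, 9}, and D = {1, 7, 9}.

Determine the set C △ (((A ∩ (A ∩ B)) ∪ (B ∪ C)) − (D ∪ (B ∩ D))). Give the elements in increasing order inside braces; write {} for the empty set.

{1, 5, 9, 10}

A ∩ B = {5, 9}
A ∩ (A ∩ B) = {5, 9}
B ∪ C = {1, 2, 5, 8, 9, 10}
(A ∩ (A ∩ B)) ∪ (B ∪ C) = {1, 2, 5, 8, 9, 10}
B ∩ D = {1, 9}
D ∪ (B ∩ D) = {1, 7, 9}
((A ∩ (A ∩ B)) ∪ (B ∪ C)) − (D ∪ (B ∩ D)) = {2, 5, 8, 10}
C △ (((A ∩ (A ∩ B)) ∪ (B ∪ C)) − (D ∪ (B ∩ D))) = {1, 5, 9, 10}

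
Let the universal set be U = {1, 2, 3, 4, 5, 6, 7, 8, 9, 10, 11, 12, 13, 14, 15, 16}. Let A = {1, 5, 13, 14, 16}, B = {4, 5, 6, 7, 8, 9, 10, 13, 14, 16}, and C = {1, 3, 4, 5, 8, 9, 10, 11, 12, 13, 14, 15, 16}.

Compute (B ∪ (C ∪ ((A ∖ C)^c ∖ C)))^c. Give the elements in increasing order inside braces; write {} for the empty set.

{}

A ∖ C = {}
(A ∖ C)^c = {1, 2, 3, 4, 5, 6, 7, 8, 9, 10, 11, 12, 13, 14, 15, 16}
(A ∖ C)^c ∖ C = {2, 6, 7}
C ∪ ((A ∖ C)^c ∖ C) = {1, 2, 3, 4, 5, 6, 7, 8, 9, 10, 11, 12, 13, 14, 15, 16}
B ∪ (C ∪ ((A ∖ C)^c ∖ C)) = {1, 2, 3, 4, 5, 6, 7, 8, 9, 10, 11, 12, 13, 14, 15, 16}
(B ∪ (C ∪ ((A ∖ C)^c ∖ C)))^c = {}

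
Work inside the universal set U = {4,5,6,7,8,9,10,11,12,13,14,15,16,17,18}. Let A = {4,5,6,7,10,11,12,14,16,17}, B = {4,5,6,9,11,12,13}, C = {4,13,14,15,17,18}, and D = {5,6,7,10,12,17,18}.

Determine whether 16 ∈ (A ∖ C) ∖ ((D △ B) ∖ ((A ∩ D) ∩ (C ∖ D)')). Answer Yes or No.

Yes

16 ∈ A and 16 ∉ C, so 16 ∈ A ∖ C
16 ∉ D and 16 ∉ B, so 16 ∉ D △ B
16 ∈ A and 16 ∉ D, so 16 ∉ A ∩ D
16 ∉ C and 16 ∉ D, so 16 ∉ C ∖ D
16 ∈ (C ∖ D)' since 16 ∉ (C ∖ D)
16 ∉ (A ∩ D) and 16 ∈ (C ∖ D)', so 16 ∉ (A ∩ D) ∩ (C ∖ D)'
16 ∉ (D △ B) and 16 ∉ ((A ∩ D) ∩ (C ∖ D)'), so 16 ∉ (D △ B) ∖ ((A ∩ D) ∩ (C ∖ D)')
16 ∈ (A ∖ C) and 16 ∉ ((D △ B) ∖ ((A ∩ D) ∩ (C ∖ D)')), so 16 ∈ (A ∖ C) ∖ ((D △ B) ∖ ((A ∩ D) ∩ (C ∖ D)'))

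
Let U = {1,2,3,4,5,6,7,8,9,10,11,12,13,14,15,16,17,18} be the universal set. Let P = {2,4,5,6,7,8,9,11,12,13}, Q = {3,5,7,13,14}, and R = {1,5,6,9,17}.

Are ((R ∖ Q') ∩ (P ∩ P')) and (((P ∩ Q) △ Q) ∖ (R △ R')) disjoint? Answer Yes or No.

Yes

Q' = {1,2,4,6,8,9,10,11,12,15,16,17,18}
R ∖ Q' = {5}
P' = {1,3,10,14,15,16,17,18}
P ∩ P' = {}
(R ∖ Q') ∩ (P ∩ P') = {}
P ∩ Q = {5,7,13}
(P ∩ Q) △ Q = {3,14}
R' = {2,3,4,7,8,10,11,12,13,14,15,16,18}
R △ R' = {1,2,3,4,5,6,7,8,9,10,11,12,13,14,15,16,17,18}
((P ∩ Q) △ Q) ∖ (R △ R') = {}
{} and {} share no elements.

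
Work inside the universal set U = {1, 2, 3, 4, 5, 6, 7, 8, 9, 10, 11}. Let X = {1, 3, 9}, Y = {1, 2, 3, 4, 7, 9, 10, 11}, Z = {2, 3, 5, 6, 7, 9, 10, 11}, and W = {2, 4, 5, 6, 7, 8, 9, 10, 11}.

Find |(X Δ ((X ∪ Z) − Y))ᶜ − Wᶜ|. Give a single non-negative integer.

6

X ∪ Z = {1, 2, 3, 5, 6, 7, 9, 10, 11}
(X ∪ Z) − Y = {5, 6}
X Δ ((X ∪ Z) − Y) = {1, 3, 5, 6, 9}
(X Δ ((X ∪ Z) − Y))ᶜ = {2, 4, 7, 8, 10, 11}
Wᶜ = {1, 3}
(X Δ ((X ∪ Z) − Y))ᶜ − Wᶜ = {2, 4, 7, 8, 10, 11}
|(X Δ ((X ∪ Z) − Y))ᶜ − Wᶜ| = 6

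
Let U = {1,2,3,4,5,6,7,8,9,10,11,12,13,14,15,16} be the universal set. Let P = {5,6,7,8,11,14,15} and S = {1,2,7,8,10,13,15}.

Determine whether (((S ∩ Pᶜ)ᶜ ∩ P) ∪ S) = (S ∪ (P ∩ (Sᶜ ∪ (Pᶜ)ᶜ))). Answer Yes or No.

Pᶜ = {1,2,3,4,9,10,12,13,16}
S ∩ Pᶜ = {1,2,10,13}
(S ∩ Pᶜ)ᶜ = {3,4,5,6,7,8,9,11,12,14,15,16}
(S ∩ Pᶜ)ᶜ ∩ P = {5,6,7,8,11,14,15}
((S ∩ Pᶜ)ᶜ ∩ P) ∪ S = {1,2,5,6,7,8,10,11,13,14,15}
Sᶜ = {3,4,5,6,9,11,12,14,16}
(Pᶜ)ᶜ = {5,6,7,8,11,14,15}
Sᶜ ∪ (Pᶜ)ᶜ = {3,4,5,6,7,8,9,11,12,14,15,16}
P ∩ (Sᶜ ∪ (Pᶜ)ᶜ) = {5,6,7,8,11,14,15}
S ∪ (P ∩ (Sᶜ ∪ (Pᶜ)ᶜ)) = {1,2,5,6,7,8,10,11,13,14,15}
Both equal {1,2,5,6,7,8,10,11,13,14,15}, so ((S ∩ Pᶜ)ᶜ ∩ P) ∪ S = S ∪ (P ∩ (Sᶜ ∪ (Pᶜ)ᶜ)).

Yes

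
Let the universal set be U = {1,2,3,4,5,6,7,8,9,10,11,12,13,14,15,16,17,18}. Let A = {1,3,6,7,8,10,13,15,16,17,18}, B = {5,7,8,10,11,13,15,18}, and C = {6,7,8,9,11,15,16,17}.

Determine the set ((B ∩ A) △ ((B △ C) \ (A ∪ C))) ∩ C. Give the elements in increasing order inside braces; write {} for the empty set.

B ∩ A = {7,8,10,13,15,18}
B △ C = {5,6,9,10,13,16,17,18}
A ∪ C = {1,3,6,7,8,9,10,11,13,15,16,17,18}
(B △ C) \ (A ∪ C) = {5}
(B ∩ A) △ ((B △ C) \ (A ∪ C)) = {5,7,8,10,13,15,18}
((B ∩ A) △ ((B △ C) \ (A ∪ C))) ∩ C = {7,8,15}

{7,8,15}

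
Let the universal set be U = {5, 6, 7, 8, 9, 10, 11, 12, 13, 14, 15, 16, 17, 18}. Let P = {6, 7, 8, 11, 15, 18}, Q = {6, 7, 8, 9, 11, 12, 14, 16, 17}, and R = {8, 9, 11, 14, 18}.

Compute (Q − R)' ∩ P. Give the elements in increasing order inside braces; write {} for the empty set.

{8, 11, 15, 18}

Q − R = {6, 7, 12, 16, 17}
(Q − R)' = {5, 8, 9, 10, 11, 13, 14, 15, 18}
(Q − R)' ∩ P = {8, 11, 15, 18}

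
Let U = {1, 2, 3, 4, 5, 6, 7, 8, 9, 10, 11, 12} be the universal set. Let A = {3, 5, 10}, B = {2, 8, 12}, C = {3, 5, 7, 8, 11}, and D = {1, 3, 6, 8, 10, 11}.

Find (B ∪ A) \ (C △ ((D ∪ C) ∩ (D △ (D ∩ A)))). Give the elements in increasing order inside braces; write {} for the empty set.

B ∪ A = {2, 3, 5, 8, 10, 12}
D ∪ C = {1, 3, 5, 6, 7, 8, 10, 11}
D ∩ A = {3, 10}
D △ (D ∩ A) = {1, 6, 8, 11}
(D ∪ C) ∩ (D △ (D ∩ A)) = {1, 6, 8, 11}
C △ ((D ∪ C) ∩ (D △ (D ∩ A))) = {1, 3, 5, 6, 7}
(B ∪ A) \ (C △ ((D ∪ C) ∩ (D △ (D ∩ A)))) = {2, 8, 10, 12}

{2, 8, 10, 12}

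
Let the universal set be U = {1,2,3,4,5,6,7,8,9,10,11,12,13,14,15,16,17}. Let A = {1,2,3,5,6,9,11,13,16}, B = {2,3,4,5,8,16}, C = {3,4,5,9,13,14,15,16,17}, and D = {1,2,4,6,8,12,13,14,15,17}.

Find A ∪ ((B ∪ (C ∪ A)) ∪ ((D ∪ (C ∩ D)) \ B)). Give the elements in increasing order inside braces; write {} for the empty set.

{1,2,3,4,5,6,8,9,11,12,13,14,15,16,17}

C ∪ A = {1,2,3,4,5,6,9,11,13,14,15,16,17}
B ∪ (C ∪ A) = {1,2,3,4,5,6,8,9,11,13,14,15,16,17}
C ∩ D = {4,13,14,15,17}
D ∪ (C ∩ D) = {1,2,4,6,8,12,13,14,15,17}
(D ∪ (C ∩ D)) \ B = {1,6,12,13,14,15,17}
(B ∪ (C ∪ A)) ∪ ((D ∪ (C ∩ D)) \ B) = {1,2,3,4,5,6,8,9,11,12,13,14,15,16,17}
A ∪ ((B ∪ (C ∪ A)) ∪ ((D ∪ (C ∩ D)) \ B)) = {1,2,3,4,5,6,8,9,11,12,13,14,15,16,17}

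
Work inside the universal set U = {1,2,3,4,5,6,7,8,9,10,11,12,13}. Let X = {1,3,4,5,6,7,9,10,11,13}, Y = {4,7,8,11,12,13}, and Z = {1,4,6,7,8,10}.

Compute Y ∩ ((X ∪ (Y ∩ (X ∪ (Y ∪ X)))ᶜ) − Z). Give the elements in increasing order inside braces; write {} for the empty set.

Y ∪ X = {1,3,4,5,6,7,8,9,10,11,12,13}
X ∪ (Y ∪ X) = {1,3,4,5,6,7,8,9,10,11,12,13}
Y ∩ (X ∪ (Y ∪ X)) = {4,7,8,11,12,13}
(Y ∩ (X ∪ (Y ∪ X)))ᶜ = {1,2,3,5,6,9,10}
X ∪ (Y ∩ (X ∪ (Y ∪ X)))ᶜ = {1,2,3,4,5,6,7,9,10,11,13}
(X ∪ (Y ∩ (X ∪ (Y ∪ X)))ᶜ) − Z = {2,3,5,9,11,13}
Y ∩ ((X ∪ (Y ∩ (X ∪ (Y ∪ X)))ᶜ) − Z) = {11,13}

{11,13}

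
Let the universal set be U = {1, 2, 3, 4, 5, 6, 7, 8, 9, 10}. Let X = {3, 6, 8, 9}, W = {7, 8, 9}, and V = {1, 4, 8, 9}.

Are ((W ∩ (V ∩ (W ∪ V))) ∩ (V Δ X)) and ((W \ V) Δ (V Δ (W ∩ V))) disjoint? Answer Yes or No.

W ∪ V = {1, 4, 7, 8, 9}
V ∩ (W ∪ V) = {1, 4, 8, 9}
W ∩ (V ∩ (W ∪ V)) = {8, 9}
V Δ X = {1, 3, 4, 6}
(W ∩ (V ∩ (W ∪ V))) ∩ (V Δ X) = {}
W \ V = {7}
W ∩ V = {8, 9}
V Δ (W ∩ V) = {1, 4}
(W \ V) Δ (V Δ (W ∩ V)) = {1, 4, 7}
{} and {1, 4, 7} share no elements.

Yes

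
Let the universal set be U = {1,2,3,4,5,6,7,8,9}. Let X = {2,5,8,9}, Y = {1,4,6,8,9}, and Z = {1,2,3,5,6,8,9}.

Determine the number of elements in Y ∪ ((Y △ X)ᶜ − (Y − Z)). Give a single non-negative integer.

7

Y △ X = {1,2,4,5,6}
(Y △ X)ᶜ = {3,7,8,9}
Y − Z = {4}
(Y △ X)ᶜ − (Y − Z) = {3,7,8,9}
Y ∪ ((Y △ X)ᶜ − (Y − Z)) = {1,3,4,6,7,8,9}
|Y ∪ ((Y △ X)ᶜ − (Y − Z))| = 7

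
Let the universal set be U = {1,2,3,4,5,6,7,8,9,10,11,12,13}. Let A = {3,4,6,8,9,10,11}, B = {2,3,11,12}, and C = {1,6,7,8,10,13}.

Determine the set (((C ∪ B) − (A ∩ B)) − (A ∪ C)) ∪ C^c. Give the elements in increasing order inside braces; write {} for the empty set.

C ∪ B = {1,2,3,6,7,8,10,11,12,13}
A ∩ B = {3,11}
(C ∪ B) − (A ∩ B) = {1,2,6,7,8,10,12,13}
A ∪ C = {1,3,4,6,7,8,9,10,11,13}
((C ∪ B) − (A ∩ B)) − (A ∪ C) = {2,12}
C^c = {2,3,4,5,9,11,12}
(((C ∪ B) − (A ∩ B)) − (A ∪ C)) ∪ C^c = {2,3,4,5,9,11,12}

{2,3,4,5,9,11,12}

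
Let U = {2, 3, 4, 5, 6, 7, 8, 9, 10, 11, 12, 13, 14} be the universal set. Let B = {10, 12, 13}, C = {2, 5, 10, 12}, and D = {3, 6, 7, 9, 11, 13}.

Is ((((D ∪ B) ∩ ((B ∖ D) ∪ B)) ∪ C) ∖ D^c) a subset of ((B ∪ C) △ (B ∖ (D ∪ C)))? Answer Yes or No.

D ∪ B = {3, 6, 7, 9, 10, 11, 12, 13}
B ∖ D = {10, 12}
(B ∖ D) ∪ B = {10, 12, 13}
(D ∪ B) ∩ ((B ∖ D) ∪ B) = {10, 12, 13}
((D ∪ B) ∩ ((B ∖ D) ∪ B)) ∪ C = {2, 5, 10, 12, 13}
D^c = {2, 4, 5, 8, 10, 12, 14}
(((D ∪ B) ∩ ((B ∖ D) ∪ B)) ∪ C) ∖ D^c = {13}
B ∪ C = {2, 5, 10, 12, 13}
D ∪ C = {2, 3, 5, 6, 7, 9, 10, 11, 12, 13}
B ∖ (D ∪ C) = {}
(B ∪ C) △ (B ∖ (D ∪ C)) = {2, 5, 10, 12, 13}
Every element of {13} is in {2, 5, 10, 12, 13}, so (((D ∪ B) ∩ ((B ∖ D) ∪ B)) ∪ C) ∖ D^c ⊆ (B ∪ C) △ (B ∖ (D ∪ C)).

Yes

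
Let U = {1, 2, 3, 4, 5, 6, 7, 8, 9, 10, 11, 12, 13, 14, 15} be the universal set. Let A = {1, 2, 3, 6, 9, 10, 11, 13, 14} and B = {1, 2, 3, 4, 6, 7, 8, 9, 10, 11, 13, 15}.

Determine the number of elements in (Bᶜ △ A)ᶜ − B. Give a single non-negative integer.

1

Bᶜ = {5, 12, 14}
Bᶜ △ A = {1, 2, 3, 5, 6, 9, 10, 11, 12, 13}
(Bᶜ △ A)ᶜ = {4, 7, 8, 14, 15}
(Bᶜ △ A)ᶜ − B = {14}
|(Bᶜ △ A)ᶜ − B| = 1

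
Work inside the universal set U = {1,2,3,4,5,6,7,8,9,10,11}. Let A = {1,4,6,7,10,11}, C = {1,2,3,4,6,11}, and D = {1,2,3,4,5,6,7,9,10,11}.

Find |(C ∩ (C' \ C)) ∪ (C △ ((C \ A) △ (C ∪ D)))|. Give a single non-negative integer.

6

C' = {5,7,8,9,10}
C' \ C = {5,7,8,9,10}
C ∩ (C' \ C) = {}
C \ A = {2,3}
C ∪ D = {1,2,3,4,5,6,7,9,10,11}
(C \ A) △ (C ∪ D) = {1,4,5,6,7,9,10,11}
C △ ((C \ A) △ (C ∪ D)) = {2,3,5,7,9,10}
(C ∩ (C' \ C)) ∪ (C △ ((C \ A) △ (C ∪ D))) = {2,3,5,7,9,10}
|(C ∩ (C' \ C)) ∪ (C △ ((C \ A) △ (C ∪ D)))| = 6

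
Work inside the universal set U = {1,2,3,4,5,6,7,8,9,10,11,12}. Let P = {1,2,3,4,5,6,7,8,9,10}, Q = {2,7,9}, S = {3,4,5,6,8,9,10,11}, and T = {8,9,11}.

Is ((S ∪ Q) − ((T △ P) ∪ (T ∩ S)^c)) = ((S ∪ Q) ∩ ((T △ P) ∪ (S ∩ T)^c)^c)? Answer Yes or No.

Yes

S ∪ Q = {2,3,4,5,6,7,8,9,10,11}
T △ P = {1,2,3,4,5,6,7,10,11}
T ∩ S = {8,9,11}
(T ∩ S)^c = {1,2,3,4,5,6,7,10,12}
(T △ P) ∪ (T ∩ S)^c = {1,2,3,4,5,6,7,10,11,12}
(S ∪ Q) − ((T △ P) ∪ (T ∩ S)^c) = {8,9}
S ∩ T = {8,9,11}
(S ∩ T)^c = {1,2,3,4,5,6,7,10,12}
(T △ P) ∪ (S ∩ T)^c = {1,2,3,4,5,6,7,10,11,12}
((T △ P) ∪ (S ∩ T)^c)^c = {8,9}
(S ∪ Q) ∩ ((T △ P) ∪ (S ∩ T)^c)^c = {8,9}
Both equal {8,9}, so (S ∪ Q) − ((T △ P) ∪ (T ∩ S)^c) = (S ∪ Q) ∩ ((T △ P) ∪ (S ∩ T)^c)^c.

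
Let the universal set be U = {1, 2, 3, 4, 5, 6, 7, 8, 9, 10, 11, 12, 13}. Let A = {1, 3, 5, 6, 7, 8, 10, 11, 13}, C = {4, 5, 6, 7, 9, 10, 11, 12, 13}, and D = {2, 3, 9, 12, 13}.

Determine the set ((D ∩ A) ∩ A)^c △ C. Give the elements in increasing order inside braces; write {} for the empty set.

{1, 2, 8, 13}

D ∩ A = {3, 13}
(D ∩ A) ∩ A = {3, 13}
((D ∩ A) ∩ A)^c = {1, 2, 4, 5, 6, 7, 8, 9, 10, 11, 12}
((D ∩ A) ∩ A)^c △ C = {1, 2, 8, 13}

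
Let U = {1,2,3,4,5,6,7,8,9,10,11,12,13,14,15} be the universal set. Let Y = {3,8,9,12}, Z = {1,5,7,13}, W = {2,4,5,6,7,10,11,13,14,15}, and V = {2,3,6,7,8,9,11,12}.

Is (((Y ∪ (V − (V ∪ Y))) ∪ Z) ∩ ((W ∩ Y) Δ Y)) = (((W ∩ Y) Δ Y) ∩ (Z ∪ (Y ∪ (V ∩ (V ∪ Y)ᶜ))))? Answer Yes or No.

Yes

V ∪ Y = {2,3,6,7,8,9,11,12}
V − (V ∪ Y) = {}
Y ∪ (V − (V ∪ Y)) = {3,8,9,12}
(Y ∪ (V − (V ∪ Y))) ∪ Z = {1,3,5,7,8,9,12,13}
W ∩ Y = {}
(W ∩ Y) Δ Y = {3,8,9,12}
((Y ∪ (V − (V ∪ Y))) ∪ Z) ∩ ((W ∩ Y) Δ Y) = {3,8,9,12}
(V ∪ Y)ᶜ = {1,4,5,10,13,14,15}
V ∩ (V ∪ Y)ᶜ = {}
Y ∪ (V ∩ (V ∪ Y)ᶜ) = {3,8,9,12}
Z ∪ (Y ∪ (V ∩ (V ∪ Y)ᶜ)) = {1,3,5,7,8,9,12,13}
((W ∩ Y) Δ Y) ∩ (Z ∪ (Y ∪ (V ∩ (V ∪ Y)ᶜ))) = {3,8,9,12}
Both equal {3,8,9,12}, so ((Y ∪ (V − (V ∪ Y))) ∪ Z) ∩ ((W ∩ Y) Δ Y) = ((W ∩ Y) Δ Y) ∩ (Z ∪ (Y ∪ (V ∩ (V ∪ Y)ᶜ))).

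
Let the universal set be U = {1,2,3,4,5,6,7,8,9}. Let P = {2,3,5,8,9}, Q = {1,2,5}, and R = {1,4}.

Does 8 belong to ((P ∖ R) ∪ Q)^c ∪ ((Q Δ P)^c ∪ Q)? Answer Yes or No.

No

8 ∈ P and 8 ∉ R, so 8 ∈ P ∖ R
8 ∈ (P ∖ R) and 8 ∉ Q, so 8 ∈ (P ∖ R) ∪ Q
8 ∉ ((P ∖ R) ∪ Q)^c since 8 ∈ ((P ∖ R) ∪ Q)
8 ∉ Q and 8 ∈ P, so 8 ∈ Q Δ P
8 ∉ (Q Δ P)^c since 8 ∈ (Q Δ P)
8 ∉ (Q Δ P)^c and 8 ∉ Q, so 8 ∉ (Q Δ P)^c ∪ Q
8 ∉ ((P ∖ R) ∪ Q)^c and 8 ∉ ((Q Δ P)^c ∪ Q), so 8 ∉ ((P ∖ R) ∪ Q)^c ∪ ((Q Δ P)^c ∪ Q)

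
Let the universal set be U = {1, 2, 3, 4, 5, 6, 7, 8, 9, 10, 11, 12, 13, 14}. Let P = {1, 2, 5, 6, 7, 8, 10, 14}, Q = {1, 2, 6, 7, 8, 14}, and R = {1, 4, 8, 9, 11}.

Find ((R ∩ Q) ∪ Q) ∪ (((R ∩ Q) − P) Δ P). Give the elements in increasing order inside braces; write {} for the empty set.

R ∩ Q = {1, 8}
(R ∩ Q) ∪ Q = {1, 2, 6, 7, 8, 14}
(R ∩ Q) − P = {}
((R ∩ Q) − P) Δ P = {1, 2, 5, 6, 7, 8, 10, 14}
((R ∩ Q) ∪ Q) ∪ (((R ∩ Q) − P) Δ P) = {1, 2, 5, 6, 7, 8, 10, 14}

{1, 2, 5, 6, 7, 8, 10, 14}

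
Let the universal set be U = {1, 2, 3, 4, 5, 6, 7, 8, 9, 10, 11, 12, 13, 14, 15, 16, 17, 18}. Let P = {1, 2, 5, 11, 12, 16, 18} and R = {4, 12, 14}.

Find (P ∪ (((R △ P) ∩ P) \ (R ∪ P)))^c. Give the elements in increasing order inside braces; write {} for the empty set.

R △ P = {1, 2, 4, 5, 11, 14, 16, 18}
(R △ P) ∩ P = {1, 2, 5, 11, 16, 18}
R ∪ P = {1, 2, 4, 5, 11, 12, 14, 16, 18}
((R △ P) ∩ P) \ (R ∪ P) = {}
P ∪ (((R △ P) ∩ P) \ (R ∪ P)) = {1, 2, 5, 11, 12, 16, 18}
(P ∪ (((R △ P) ∩ P) \ (R ∪ P)))^c = {3, 4, 6, 7, 8, 9, 10, 13, 14, 15, 17}

{3, 4, 6, 7, 8, 9, 10, 13, 14, 15, 17}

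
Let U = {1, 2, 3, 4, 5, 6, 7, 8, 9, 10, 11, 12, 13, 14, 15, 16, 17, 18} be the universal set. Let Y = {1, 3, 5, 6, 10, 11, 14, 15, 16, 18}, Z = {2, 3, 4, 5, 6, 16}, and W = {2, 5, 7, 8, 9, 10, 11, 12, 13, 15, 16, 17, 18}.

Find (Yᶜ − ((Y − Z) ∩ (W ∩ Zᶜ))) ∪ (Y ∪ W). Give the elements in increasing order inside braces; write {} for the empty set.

{1, 2, 3, 4, 5, 6, 7, 8, 9, 10, 11, 12, 13, 14, 15, 16, 17, 18}

Yᶜ = {2, 4, 7, 8, 9, 12, 13, 17}
Y − Z = {1, 10, 11, 14, 15, 18}
Zᶜ = {1, 7, 8, 9, 10, 11, 12, 13, 14, 15, 17, 18}
W ∩ Zᶜ = {7, 8, 9, 10, 11, 12, 13, 15, 17, 18}
(Y − Z) ∩ (W ∩ Zᶜ) = {10, 11, 15, 18}
Yᶜ − ((Y − Z) ∩ (W ∩ Zᶜ)) = {2, 4, 7, 8, 9, 12, 13, 17}
Y ∪ W = {1, 2, 3, 5, 6, 7, 8, 9, 10, 11, 12, 13, 14, 15, 16, 17, 18}
(Yᶜ − ((Y − Z) ∩ (W ∩ Zᶜ))) ∪ (Y ∪ W) = {1, 2, 3, 4, 5, 6, 7, 8, 9, 10, 11, 12, 13, 14, 15, 16, 17, 18}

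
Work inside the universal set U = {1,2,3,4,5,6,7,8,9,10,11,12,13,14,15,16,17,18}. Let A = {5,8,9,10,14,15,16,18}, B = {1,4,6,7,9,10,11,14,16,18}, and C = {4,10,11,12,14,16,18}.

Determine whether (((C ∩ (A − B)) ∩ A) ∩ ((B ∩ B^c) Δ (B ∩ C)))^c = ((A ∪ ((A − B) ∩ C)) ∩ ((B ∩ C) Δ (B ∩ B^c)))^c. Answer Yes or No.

No

A − B = {5,8,15}
C ∩ (A − B) = {}
(C ∩ (A − B)) ∩ A = {}
B^c = {2,3,5,8,12,13,15,17}
B ∩ B^c = {}
B ∩ C = {4,10,11,14,16,18}
(B ∩ B^c) Δ (B ∩ C) = {4,10,11,14,16,18}
((C ∩ (A − B)) ∩ A) ∩ ((B ∩ B^c) Δ (B ∩ C)) = {}
(((C ∩ (A − B)) ∩ A) ∩ ((B ∩ B^c) Δ (B ∩ C)))^c = {1,2,3,4,5,6,7,8,9,10,11,12,13,14,15,16,17,18}
(A − B) ∩ C = {}
A ∪ ((A − B) ∩ C) = {5,8,9,10,14,15,16,18}
(B ∩ C) Δ (B ∩ B^c) = {4,10,11,14,16,18}
(A ∪ ((A − B) ∩ C)) ∩ ((B ∩ C) Δ (B ∩ B^c)) = {10,14,16,18}
((A ∪ ((A − B) ∩ C)) ∩ ((B ∩ C) Δ (B ∩ B^c)))^c = {1,2,3,4,5,6,7,8,9,11,12,13,15,17}
10 ∈ (((C ∩ (A − B)) ∩ A) ∩ ((B ∩ B^c) Δ (B ∩ C)))^c but 10 ∉ ((A ∪ ((A − B) ∩ C)) ∩ ((B ∩ C) Δ (B ∩ B^c)))^c, so they differ.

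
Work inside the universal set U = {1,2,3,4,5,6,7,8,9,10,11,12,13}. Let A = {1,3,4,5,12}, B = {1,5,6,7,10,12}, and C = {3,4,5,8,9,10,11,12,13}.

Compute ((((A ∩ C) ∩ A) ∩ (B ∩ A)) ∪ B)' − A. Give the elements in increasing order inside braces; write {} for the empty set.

A ∩ C = {3,4,5,12}
(A ∩ C) ∩ A = {3,4,5,12}
B ∩ A = {1,5,12}
((A ∩ C) ∩ A) ∩ (B ∩ A) = {5,12}
(((A ∩ C) ∩ A) ∩ (B ∩ A)) ∪ B = {1,5,6,7,10,12}
((((A ∩ C) ∩ A) ∩ (B ∩ A)) ∪ B)' = {2,3,4,8,9,11,13}
((((A ∩ C) ∩ A) ∩ (B ∩ A)) ∪ B)' − A = {2,8,9,11,13}

{2,8,9,11,13}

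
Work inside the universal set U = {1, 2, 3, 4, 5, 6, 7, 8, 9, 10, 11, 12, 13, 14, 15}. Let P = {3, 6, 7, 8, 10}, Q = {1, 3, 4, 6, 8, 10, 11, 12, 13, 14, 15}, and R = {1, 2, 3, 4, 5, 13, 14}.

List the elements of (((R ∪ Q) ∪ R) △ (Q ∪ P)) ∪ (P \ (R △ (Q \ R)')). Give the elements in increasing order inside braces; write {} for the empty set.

{2, 3, 5, 6, 7, 8, 10}

R ∪ Q = {1, 2, 3, 4, 5, 6, 8, 10, 11, 12, 13, 14, 15}
(R ∪ Q) ∪ R = {1, 2, 3, 4, 5, 6, 8, 10, 11, 12, 13, 14, 15}
Q ∪ P = {1, 3, 4, 6, 7, 8, 10, 11, 12, 13, 14, 15}
((R ∪ Q) ∪ R) △ (Q ∪ P) = {2, 5, 7}
Q \ R = {6, 8, 10, 11, 12, 15}
(Q \ R)' = {1, 2, 3, 4, 5, 7, 9, 13, 14}
R △ (Q \ R)' = {7, 9}
P \ (R △ (Q \ R)') = {3, 6, 8, 10}
(((R ∪ Q) ∪ R) △ (Q ∪ P)) ∪ (P \ (R △ (Q \ R)')) = {2, 3, 5, 6, 7, 8, 10}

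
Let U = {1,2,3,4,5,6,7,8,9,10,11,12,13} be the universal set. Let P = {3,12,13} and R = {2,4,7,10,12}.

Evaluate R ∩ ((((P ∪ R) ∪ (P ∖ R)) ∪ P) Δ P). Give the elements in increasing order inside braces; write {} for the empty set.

{2,4,7,10}

P ∪ R = {2,3,4,7,10,12,13}
P ∖ R = {3,13}
(P ∪ R) ∪ (P ∖ R) = {2,3,4,7,10,12,13}
((P ∪ R) ∪ (P ∖ R)) ∪ P = {2,3,4,7,10,12,13}
(((P ∪ R) ∪ (P ∖ R)) ∪ P) Δ P = {2,4,7,10}
R ∩ ((((P ∪ R) ∪ (P ∖ R)) ∪ P) Δ P) = {2,4,7,10}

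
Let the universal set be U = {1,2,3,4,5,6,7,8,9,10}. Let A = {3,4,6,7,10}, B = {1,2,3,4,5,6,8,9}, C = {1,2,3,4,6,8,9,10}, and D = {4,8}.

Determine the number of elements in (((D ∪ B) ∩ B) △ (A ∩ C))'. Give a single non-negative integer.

4

D ∪ B = {1,2,3,4,5,6,8,9}
(D ∪ B) ∩ B = {1,2,3,4,5,6,8,9}
A ∩ C = {3,4,6,10}
((D ∪ B) ∩ B) △ (A ∩ C) = {1,2,5,8,9,10}
(((D ∪ B) ∩ B) △ (A ∩ C))' = {3,4,6,7}
|(((D ∪ B) ∩ B) △ (A ∩ C))'| = 4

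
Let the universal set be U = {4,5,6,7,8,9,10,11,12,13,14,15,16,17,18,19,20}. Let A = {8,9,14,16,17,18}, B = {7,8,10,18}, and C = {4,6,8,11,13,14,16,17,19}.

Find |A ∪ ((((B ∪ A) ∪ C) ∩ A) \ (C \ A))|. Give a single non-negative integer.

B ∪ A = {7,8,9,10,14,16,17,18}
(B ∪ A) ∪ C = {4,6,7,8,9,10,11,13,14,16,17,18,19}
((B ∪ A) ∪ C) ∩ A = {8,9,14,16,17,18}
C \ A = {4,6,11,13,19}
(((B ∪ A) ∪ C) ∩ A) \ (C \ A) = {8,9,14,16,17,18}
A ∪ ((((B ∪ A) ∪ C) ∩ A) \ (C \ A)) = {8,9,14,16,17,18}
|A ∪ ((((B ∪ A) ∪ C) ∩ A) \ (C \ A))| = 6

6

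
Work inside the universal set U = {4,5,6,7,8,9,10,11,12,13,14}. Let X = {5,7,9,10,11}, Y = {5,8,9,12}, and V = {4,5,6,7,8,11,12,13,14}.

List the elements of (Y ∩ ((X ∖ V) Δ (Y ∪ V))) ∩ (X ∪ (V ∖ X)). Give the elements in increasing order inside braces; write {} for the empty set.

{5,8,12}

X ∖ V = {9,10}
Y ∪ V = {4,5,6,7,8,9,11,12,13,14}
(X ∖ V) Δ (Y ∪ V) = {4,5,6,7,8,10,11,12,13,14}
Y ∩ ((X ∖ V) Δ (Y ∪ V)) = {5,8,12}
V ∖ X = {4,6,8,12,13,14}
X ∪ (V ∖ X) = {4,5,6,7,8,9,10,11,12,13,14}
(Y ∩ ((X ∖ V) Δ (Y ∪ V))) ∩ (X ∪ (V ∖ X)) = {5,8,12}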